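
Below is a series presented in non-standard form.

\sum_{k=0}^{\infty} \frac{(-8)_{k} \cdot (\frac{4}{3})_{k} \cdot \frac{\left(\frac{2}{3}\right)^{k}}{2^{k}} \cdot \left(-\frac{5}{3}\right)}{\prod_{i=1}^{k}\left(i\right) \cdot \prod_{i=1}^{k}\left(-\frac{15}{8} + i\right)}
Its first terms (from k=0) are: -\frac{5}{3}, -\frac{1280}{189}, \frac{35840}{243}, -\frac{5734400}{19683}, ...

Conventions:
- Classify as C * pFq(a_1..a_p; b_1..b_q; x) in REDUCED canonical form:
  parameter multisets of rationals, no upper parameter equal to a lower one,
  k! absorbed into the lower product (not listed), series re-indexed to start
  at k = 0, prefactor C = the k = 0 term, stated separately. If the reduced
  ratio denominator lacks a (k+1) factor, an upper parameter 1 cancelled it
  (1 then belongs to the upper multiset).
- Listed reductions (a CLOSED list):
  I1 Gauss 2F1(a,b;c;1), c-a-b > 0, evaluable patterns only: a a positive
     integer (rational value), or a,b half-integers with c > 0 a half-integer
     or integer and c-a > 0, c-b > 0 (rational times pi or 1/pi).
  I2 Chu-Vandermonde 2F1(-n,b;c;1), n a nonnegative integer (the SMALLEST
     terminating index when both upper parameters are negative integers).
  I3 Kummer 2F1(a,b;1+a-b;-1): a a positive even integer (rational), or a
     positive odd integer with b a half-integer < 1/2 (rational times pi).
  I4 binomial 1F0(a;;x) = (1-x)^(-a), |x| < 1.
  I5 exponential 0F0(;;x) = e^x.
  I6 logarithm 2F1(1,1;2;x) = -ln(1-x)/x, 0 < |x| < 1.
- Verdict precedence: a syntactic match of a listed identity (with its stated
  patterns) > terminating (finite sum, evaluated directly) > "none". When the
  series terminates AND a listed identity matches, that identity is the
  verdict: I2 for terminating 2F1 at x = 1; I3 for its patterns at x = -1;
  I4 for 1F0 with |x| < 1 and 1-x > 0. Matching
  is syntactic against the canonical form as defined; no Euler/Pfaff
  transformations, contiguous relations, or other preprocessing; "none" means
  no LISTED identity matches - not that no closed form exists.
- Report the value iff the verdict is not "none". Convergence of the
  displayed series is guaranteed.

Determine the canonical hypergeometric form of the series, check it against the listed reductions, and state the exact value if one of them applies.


Canonical form: C = -\frac{5}{3} times 2F1 with upper {-8, \frac{4}{3}}, lower {-\frac{7}{8}}, x = \frac{1}{3}. Verdict: terminating - no listed pattern fits, but -8 in the upper list cuts the series at k = 8; direct evaluation. Value: \frac{10110409853802155}{1309925624120883}.

The tell: t_0 being -\frac{5}{3}, the product of the first k integers (C = -5/3) is k!.
Adjacent-term ratio: r(k) = \frac{1}{3} * (k-8) (k+\frac{4}{3}) / [(k-\frac{7}{8}) (k+1)] - rational in k. x = \frac{1}{3}; t_0 = -\frac{5}{3}; negate the roots.


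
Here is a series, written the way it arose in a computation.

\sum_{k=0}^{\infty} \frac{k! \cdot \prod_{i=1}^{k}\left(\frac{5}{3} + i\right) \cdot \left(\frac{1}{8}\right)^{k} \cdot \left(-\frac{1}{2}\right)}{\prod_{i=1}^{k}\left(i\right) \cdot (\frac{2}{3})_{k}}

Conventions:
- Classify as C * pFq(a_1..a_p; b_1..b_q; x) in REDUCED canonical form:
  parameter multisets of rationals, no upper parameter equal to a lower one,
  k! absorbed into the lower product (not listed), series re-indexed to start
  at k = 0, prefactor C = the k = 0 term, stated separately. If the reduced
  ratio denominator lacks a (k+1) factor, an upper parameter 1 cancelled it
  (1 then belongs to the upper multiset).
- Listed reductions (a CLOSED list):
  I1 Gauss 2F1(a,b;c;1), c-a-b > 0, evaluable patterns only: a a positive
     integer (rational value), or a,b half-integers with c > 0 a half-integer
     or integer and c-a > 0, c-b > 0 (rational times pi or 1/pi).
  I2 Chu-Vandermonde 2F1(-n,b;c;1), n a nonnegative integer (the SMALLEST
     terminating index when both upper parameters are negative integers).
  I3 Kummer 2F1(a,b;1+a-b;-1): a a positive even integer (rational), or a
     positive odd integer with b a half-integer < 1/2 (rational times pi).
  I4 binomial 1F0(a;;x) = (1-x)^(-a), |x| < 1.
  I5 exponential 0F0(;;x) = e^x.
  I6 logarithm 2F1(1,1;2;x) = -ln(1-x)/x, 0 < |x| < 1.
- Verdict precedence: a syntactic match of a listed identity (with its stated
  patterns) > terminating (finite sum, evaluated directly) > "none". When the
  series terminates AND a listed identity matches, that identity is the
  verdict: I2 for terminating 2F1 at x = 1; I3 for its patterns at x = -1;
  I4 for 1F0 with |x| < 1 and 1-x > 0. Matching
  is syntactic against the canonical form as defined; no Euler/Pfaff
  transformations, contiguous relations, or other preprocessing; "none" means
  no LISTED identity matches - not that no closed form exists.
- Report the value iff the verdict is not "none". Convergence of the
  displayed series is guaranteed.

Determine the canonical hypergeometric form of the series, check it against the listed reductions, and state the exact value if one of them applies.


Canonical form: C = -\frac{1}{2} times 2F1 with upper {1, \frac{8}{3}}, lower {\frac{2}{3}}, x = \frac{1}{8}. Verdict: none - this 2F1 at x = \frac{1}{8} matches no listed pattern, and upper {1, \frac{8}{3}} holds no stopper.

Key step: x = \frac{1}{8} and the running product (prefactor -1/2) telescopes to a rising factorial.
Consecutive-term ratio: r(k) = \frac{1}{8} * (k+1) (k+\frac{8}{3}) / [(k+\frac{2}{3}) (k+1)] - rational in k. x = \frac{1}{8}; t_0 = -\frac{1}{2}; negate the roots.


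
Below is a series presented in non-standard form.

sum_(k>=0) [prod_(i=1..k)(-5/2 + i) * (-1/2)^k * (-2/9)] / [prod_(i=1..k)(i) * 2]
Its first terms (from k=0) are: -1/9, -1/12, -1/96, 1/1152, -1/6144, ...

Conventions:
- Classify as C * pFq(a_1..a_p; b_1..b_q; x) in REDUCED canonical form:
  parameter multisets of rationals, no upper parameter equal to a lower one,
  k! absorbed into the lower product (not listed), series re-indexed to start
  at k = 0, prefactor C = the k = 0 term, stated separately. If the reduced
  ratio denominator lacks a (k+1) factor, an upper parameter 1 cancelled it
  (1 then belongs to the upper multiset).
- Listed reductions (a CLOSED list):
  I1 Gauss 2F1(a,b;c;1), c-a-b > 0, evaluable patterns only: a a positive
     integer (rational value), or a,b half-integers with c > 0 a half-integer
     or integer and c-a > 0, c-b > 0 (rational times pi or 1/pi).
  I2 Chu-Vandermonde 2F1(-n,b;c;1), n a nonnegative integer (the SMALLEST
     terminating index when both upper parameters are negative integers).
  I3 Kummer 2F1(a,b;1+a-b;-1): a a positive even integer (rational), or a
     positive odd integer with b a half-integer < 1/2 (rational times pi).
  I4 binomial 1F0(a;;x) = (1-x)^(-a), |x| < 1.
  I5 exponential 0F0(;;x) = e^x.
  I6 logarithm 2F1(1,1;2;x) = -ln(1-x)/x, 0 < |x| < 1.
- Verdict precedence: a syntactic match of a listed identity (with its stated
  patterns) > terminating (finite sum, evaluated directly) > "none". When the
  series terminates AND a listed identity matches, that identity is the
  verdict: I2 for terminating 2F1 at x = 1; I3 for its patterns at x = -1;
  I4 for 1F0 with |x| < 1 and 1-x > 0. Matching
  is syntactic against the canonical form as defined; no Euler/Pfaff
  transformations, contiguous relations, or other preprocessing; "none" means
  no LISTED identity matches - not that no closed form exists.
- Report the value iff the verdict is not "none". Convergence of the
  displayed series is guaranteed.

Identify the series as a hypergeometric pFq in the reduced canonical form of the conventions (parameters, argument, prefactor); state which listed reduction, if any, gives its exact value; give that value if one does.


The series (x = -1/2) is 1F0: upper {-3/2}, lower {-}, prefactor -1/9. Verdict at x = -1/2: binomial (I4) matches (the 1F0 binomial series: exponent 3/2, x = -1/2). Hence: (-1/9) * (3/2)^(3/2).

Key step: with t_0 = -1/9, the constant factors (C = -1/9) combine into one prefactor.
Adjacent-term ratio: r(k) = (-1/2) * (k-3/2) / [(k+1)] - rational in k, leading ratio (-1/2); with t_0 = -1/9, classification follows.


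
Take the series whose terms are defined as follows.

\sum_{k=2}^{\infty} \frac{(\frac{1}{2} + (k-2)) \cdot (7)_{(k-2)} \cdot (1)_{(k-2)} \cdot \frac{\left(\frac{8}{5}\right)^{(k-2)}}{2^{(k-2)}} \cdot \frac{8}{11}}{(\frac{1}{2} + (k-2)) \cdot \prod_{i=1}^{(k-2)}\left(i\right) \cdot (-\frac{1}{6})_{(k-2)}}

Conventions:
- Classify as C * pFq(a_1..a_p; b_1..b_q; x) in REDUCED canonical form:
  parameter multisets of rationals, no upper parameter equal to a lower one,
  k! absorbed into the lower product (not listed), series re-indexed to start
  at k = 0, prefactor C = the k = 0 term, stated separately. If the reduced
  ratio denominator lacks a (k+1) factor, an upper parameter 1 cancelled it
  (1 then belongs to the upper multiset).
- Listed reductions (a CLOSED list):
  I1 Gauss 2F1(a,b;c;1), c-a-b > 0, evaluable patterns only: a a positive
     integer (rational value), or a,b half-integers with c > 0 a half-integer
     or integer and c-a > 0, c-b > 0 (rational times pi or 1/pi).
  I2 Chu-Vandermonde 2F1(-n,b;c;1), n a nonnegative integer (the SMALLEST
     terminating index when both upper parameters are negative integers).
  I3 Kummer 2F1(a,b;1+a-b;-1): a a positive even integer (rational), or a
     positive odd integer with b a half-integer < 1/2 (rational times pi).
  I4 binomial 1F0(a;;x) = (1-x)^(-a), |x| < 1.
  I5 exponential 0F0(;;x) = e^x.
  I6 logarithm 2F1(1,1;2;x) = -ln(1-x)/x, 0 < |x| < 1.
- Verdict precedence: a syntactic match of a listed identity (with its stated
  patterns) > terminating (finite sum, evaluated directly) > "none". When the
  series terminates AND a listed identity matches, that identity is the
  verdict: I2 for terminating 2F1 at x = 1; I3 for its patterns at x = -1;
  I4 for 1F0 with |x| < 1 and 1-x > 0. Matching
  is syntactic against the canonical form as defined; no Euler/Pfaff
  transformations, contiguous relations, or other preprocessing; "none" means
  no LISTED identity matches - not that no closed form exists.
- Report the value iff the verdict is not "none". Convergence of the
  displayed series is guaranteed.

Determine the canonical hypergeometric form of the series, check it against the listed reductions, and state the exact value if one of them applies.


Reduced: x = \frac{4}{5}, 2F1, upper = {1, 7}, lower = {-\frac{1}{6}}, C = \frac{8}{11}. Verdict: no listed reduction: x = \frac{4}{5} and upper {1, 7} fail every I1-I6 pattern.

Key observation: t_0 = \frac{8}{11} here, and the product of the first k integers (C = 8/11, x = 4/5) is k!.
Adjacent-term ratio: r(k) = \frac{4}{5} * (k+1) (k+7) / [(k-\frac{1}{6}) (k+1)] ; factor over Q: parameters, x = \frac{4}{5}, and C = \frac{8}{11}.


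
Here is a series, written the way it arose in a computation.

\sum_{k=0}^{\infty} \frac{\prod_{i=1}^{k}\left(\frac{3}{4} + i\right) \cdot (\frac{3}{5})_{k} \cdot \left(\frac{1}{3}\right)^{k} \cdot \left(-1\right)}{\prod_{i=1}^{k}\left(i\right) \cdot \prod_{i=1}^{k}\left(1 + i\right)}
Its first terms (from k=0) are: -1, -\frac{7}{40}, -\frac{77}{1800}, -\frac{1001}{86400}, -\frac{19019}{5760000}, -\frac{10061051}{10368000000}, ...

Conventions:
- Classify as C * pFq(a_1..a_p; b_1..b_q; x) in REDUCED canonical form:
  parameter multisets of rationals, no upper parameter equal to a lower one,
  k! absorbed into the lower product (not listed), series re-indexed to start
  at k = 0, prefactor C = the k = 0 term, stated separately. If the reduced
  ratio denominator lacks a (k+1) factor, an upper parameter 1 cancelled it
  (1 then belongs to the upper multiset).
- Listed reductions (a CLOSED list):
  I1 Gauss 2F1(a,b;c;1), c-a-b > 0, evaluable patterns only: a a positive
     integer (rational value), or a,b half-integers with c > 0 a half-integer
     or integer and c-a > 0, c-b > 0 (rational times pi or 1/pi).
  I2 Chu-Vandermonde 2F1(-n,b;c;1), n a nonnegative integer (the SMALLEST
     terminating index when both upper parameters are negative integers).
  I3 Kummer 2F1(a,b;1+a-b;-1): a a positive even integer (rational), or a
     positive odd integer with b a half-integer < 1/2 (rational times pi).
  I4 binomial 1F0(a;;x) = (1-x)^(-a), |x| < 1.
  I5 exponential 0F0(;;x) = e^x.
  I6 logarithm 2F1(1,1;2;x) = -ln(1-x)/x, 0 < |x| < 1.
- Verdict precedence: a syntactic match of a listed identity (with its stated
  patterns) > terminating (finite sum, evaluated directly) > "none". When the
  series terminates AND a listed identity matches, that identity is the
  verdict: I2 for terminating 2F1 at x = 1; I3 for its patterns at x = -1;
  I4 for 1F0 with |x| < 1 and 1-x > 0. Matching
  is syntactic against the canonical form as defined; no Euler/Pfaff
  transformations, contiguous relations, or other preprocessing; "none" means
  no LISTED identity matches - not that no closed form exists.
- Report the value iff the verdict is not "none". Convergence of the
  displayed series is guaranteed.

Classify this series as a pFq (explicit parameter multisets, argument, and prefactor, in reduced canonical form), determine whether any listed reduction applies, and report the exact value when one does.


Classification (C = -1): 2F1 with upper {\frac{3}{5}, \frac{7}{4}}, lower {2}, argument x = \frac{1}{3}. Verdict: no listed reduction: x = \frac{1}{3} and upper {\frac{3}{5}, \frac{7}{4}} fail every I1-I6 pattern.

First insight: t_0 being -1, the product of the first k integers (prefactor -1) is k!.
Adjacent-term ratio: r(k) = \frac{1}{3} * (k+\frac{3}{5}) (k+\frac{7}{4}) / [(k+2) (k+1)] - rational in k, leading ratio \frac{1}{3}; with t_0 = -1, classification follows.


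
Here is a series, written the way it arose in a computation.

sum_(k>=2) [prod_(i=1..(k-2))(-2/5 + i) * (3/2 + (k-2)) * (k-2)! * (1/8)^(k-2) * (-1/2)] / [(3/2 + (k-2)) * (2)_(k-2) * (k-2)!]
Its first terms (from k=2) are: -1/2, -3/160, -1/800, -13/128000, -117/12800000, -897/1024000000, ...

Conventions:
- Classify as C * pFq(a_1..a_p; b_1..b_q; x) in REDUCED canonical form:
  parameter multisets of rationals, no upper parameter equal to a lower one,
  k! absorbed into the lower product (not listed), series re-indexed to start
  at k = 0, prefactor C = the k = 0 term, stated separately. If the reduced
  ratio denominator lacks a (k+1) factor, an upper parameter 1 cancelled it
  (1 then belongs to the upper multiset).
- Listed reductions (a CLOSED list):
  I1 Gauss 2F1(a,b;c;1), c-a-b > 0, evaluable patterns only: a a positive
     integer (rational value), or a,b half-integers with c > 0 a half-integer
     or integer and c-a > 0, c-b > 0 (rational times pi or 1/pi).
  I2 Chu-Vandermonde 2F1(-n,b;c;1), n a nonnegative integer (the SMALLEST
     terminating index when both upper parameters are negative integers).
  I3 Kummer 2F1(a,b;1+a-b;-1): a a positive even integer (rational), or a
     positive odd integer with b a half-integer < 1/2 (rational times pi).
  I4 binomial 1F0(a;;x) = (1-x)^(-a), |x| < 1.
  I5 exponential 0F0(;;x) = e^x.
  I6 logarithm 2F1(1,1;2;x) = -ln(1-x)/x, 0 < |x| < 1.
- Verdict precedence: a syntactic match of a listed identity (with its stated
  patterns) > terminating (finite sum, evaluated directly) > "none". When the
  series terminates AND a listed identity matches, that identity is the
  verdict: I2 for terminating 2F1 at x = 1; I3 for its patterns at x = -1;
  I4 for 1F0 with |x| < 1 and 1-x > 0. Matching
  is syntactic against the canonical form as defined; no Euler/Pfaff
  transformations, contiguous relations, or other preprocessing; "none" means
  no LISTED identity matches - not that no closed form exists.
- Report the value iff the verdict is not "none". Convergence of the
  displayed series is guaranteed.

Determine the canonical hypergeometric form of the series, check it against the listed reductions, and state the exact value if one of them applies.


At argument 1/8: a 2F1 with upper {3/5, 1}, lower {2}, scaled by C = -1/2. Verdict: none - this 2F1 at x = 1/8 matches no listed pattern, and upper {3/5, 1} holds no stopper.

The tell: x = (1/8) and the factorial ratio (C = -1/2) (k+a-1)!/(a-1)! is a rising factorial (a)_k.
Ratio: r(k) = (1/8) * (k+3/5) (k+1) / [(k+2) (k+1)] - rational in k. x = (1/8); t_0 = -1/2; negate the roots.


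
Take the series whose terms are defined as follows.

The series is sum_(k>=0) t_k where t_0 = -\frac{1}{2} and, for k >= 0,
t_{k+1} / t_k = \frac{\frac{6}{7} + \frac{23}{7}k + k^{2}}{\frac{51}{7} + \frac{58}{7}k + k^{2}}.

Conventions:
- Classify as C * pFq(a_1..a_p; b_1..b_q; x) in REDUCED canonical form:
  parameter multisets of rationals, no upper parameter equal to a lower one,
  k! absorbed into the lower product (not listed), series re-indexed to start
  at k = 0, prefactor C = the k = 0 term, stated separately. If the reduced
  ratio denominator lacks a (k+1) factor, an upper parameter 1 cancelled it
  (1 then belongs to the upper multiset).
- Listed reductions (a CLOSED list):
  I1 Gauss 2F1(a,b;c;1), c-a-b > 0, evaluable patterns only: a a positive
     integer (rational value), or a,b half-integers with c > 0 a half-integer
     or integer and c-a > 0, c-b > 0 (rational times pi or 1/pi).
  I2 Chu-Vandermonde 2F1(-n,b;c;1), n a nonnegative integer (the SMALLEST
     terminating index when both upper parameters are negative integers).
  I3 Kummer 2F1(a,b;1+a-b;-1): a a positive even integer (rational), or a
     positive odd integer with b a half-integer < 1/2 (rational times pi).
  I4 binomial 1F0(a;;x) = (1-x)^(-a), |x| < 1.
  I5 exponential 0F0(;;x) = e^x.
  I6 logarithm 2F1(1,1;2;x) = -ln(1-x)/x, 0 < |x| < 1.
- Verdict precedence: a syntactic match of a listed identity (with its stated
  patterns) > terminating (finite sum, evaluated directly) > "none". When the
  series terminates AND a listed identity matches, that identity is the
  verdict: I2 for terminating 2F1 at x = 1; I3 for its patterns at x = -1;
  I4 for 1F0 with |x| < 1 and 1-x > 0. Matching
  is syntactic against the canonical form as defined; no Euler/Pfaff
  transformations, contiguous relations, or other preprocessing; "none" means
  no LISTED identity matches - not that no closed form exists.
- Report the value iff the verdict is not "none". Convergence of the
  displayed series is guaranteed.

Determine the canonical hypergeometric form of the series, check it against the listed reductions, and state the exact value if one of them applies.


At argument 1: a 2F1 with upper {\frac{2}{7}, 3}, lower {\frac{51}{7}}, scaled by C = -\frac{1}{2}. Verdict: Gauss (I1, integer-parameter pattern) fires (x = 1: the Gamma ratio telescopes since c-a-b = 4 > 0 and a = 3 in Z>0). Sum: -\frac{407}{686}.

First insight: t_0 = -\frac{1}{2} here, and roots of the ratio polynomials (prefactor -1/2) are the negated parameters.
Term ratio: r(k) = 1 * (k+\frac{2}{7}) (k+3) / [(k+\frac{51}{7}) (k+1)] - rational; roots negated = parameters, x = 1, C = -\frac{1}{2}.


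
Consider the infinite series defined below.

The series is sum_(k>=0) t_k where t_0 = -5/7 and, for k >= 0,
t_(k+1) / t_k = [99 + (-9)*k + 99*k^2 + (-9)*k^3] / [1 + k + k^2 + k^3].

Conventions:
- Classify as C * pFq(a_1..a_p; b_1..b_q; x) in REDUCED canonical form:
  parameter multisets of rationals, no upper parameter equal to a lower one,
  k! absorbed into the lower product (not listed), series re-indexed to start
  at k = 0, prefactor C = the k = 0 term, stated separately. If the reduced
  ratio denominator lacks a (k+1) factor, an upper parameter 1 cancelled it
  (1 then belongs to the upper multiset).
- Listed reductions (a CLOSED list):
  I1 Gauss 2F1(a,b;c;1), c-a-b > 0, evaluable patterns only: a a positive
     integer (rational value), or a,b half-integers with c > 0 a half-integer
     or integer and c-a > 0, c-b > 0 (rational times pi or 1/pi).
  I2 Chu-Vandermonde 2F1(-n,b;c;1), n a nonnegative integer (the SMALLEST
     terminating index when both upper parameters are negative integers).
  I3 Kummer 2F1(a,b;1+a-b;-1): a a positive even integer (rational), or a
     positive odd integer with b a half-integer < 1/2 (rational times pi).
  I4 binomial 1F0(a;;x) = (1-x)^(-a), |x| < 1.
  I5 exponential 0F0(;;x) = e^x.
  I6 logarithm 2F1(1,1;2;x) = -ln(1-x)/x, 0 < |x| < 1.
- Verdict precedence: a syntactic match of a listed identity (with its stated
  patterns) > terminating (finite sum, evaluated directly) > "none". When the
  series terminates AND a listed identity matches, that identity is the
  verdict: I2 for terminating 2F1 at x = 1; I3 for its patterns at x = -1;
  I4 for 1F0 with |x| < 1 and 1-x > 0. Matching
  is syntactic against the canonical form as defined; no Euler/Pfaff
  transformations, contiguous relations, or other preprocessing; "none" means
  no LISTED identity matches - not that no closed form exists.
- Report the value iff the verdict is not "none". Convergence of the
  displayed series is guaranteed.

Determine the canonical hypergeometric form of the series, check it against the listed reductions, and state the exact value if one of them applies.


Structural cue: t_0 being -5/7, roots of the ratio polynomials (prefactor -5/7) are the negated parameters.
Term ratio: r(k) = (-9) * (k-11) / [(k+1)] - poly over poly, x = (-9) from leading terms; C = -5/7 at k = 0.

Reduced: x = -9, 1F0, upper = {-11}, lower = {-}, C = -5/7. Verdict: terminating - the sum ends at index 11 because -11 is a negative integer; exact evaluation follows. Exact value: -500000000000/7.


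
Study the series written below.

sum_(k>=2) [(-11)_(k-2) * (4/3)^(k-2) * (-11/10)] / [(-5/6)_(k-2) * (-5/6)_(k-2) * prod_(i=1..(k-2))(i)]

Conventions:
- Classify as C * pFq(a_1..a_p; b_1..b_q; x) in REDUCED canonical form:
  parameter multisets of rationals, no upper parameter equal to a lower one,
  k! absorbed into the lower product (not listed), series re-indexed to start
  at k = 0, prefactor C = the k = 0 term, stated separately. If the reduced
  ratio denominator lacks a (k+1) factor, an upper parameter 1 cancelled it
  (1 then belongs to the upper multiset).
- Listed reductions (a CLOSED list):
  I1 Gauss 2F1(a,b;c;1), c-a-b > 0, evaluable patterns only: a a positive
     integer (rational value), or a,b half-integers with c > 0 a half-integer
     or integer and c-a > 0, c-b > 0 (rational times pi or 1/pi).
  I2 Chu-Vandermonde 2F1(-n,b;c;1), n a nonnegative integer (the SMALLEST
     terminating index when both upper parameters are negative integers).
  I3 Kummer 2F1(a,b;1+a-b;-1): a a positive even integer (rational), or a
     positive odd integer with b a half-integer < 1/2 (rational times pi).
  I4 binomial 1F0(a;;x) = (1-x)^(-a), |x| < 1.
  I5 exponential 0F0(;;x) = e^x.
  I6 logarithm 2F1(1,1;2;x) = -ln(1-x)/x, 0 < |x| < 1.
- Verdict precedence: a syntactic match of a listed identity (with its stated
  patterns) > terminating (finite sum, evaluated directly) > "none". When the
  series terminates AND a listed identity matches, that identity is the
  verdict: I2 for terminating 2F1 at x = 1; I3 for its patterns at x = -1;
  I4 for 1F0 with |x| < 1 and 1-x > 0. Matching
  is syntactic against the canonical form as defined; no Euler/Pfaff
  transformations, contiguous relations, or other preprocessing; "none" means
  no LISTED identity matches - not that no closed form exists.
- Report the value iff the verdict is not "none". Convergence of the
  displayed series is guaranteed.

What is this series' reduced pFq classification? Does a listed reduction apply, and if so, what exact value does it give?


Prefactor -11/10, argument 4/3: 1F2 with upper {-11} over lower {-5/6, -5/6}. Verdict: terminating at k = 11: the factor (-11)_k kills every later term; summing the 12 survivors is exact. Its exact value is 2347142728316535703662058486727/750237232595226512855468750.

Key observation: t_0 being -11/10, the product of the first k integers (prefactor -11/10) is k!.
Ratio: r(k) = (4/3) * (k-11) / [(k-5/6) (k-5/6) (k+1)] - rational in k, leading ratio (4/3); with t_0 = -11/10, classification follows.


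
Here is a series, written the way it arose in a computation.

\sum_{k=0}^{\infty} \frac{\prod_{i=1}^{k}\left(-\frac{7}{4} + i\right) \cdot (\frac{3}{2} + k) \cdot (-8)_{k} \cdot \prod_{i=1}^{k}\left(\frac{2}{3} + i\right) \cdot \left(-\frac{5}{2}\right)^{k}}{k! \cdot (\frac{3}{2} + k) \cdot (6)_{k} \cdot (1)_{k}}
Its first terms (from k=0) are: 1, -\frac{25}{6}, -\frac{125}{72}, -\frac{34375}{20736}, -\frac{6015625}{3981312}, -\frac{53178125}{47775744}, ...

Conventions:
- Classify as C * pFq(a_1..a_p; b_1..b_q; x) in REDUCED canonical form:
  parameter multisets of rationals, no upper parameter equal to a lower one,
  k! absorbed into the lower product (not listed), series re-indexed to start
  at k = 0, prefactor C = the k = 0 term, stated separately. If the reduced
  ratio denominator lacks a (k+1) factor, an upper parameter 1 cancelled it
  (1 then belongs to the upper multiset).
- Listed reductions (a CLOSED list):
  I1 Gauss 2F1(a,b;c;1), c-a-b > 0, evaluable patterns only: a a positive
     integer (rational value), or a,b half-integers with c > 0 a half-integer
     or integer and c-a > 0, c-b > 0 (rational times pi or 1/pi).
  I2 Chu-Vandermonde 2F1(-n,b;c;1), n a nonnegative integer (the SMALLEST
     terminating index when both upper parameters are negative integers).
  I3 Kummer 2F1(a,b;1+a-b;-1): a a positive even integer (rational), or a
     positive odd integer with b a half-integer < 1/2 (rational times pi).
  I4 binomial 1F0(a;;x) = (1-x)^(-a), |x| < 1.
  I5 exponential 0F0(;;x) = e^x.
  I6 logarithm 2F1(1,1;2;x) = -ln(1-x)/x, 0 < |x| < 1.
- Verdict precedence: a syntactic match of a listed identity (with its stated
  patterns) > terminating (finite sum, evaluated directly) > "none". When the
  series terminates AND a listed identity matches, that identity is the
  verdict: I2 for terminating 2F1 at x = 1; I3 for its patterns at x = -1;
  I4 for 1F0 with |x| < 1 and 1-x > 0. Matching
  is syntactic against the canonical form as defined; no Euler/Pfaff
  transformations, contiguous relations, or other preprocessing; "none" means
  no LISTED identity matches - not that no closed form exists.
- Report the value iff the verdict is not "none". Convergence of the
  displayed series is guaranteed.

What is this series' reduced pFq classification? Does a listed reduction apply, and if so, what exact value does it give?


This is 1 * 3F2(-8, -\frac{3}{4}, \frac{5}{3}; 1, 6; -\frac{5}{2}) in reduced canonical form. Verdict: terminating. With -8 upstairs the series is a 9-term polynomial sum; evaluated term by term. Its exact value is -\frac{1270548799975423}{126806761930752}.

Structural cue: with t_0 = 1, the running product (C = 1, x = -5/2) telescopes to a rising factorial.
Consecutive-term ratio: r(k) = -\frac{5}{2} * (k-8) (k-\frac{3}{4}) (k+\frac{5}{3}) / [(k+1) (k+6) (k+1)] - rational in k. x = -\frac{5}{2}; t_0 = 1; negate the roots.


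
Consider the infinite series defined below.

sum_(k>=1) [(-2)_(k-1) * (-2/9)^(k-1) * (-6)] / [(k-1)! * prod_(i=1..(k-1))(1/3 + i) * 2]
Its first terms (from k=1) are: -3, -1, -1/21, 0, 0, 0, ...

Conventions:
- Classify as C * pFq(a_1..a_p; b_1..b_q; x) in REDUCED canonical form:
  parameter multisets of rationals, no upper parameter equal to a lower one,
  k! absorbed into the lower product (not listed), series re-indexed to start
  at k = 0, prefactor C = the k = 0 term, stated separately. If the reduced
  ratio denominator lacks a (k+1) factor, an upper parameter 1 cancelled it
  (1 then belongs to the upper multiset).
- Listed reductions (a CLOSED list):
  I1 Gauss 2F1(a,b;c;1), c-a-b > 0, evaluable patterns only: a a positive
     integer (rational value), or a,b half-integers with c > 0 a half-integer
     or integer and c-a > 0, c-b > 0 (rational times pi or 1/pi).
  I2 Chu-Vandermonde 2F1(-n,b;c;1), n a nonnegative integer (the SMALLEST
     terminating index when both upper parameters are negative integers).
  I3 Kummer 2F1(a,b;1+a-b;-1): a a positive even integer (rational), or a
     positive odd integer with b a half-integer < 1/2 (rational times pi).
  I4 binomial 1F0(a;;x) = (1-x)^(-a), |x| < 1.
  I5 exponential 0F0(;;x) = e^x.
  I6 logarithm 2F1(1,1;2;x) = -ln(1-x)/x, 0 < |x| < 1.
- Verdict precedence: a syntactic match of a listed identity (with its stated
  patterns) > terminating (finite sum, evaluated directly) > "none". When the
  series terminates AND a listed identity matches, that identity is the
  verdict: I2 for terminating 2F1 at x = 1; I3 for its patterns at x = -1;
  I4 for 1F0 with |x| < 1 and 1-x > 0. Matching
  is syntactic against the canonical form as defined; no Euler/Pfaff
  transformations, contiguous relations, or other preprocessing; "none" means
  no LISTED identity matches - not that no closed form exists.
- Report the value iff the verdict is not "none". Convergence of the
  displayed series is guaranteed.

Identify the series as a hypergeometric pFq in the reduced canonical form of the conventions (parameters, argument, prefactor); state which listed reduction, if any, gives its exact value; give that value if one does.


With C = -3: the canonical form is 1F1(-2; 4/3; -2/9). Verdict: terminating. With -2 upstairs the series is a 3-term polynomial sum; evaluated term by term. Value: -85/21.

First insight: from the first term -3: the constant factors (C = -3) combine into one prefactor.
Consecutive-term ratio: r(k) = (-2/9) * (k-2) / [(k+4/3) (k+1)] - rational; roots negated = parameters, x = (-2/9), C = -3.


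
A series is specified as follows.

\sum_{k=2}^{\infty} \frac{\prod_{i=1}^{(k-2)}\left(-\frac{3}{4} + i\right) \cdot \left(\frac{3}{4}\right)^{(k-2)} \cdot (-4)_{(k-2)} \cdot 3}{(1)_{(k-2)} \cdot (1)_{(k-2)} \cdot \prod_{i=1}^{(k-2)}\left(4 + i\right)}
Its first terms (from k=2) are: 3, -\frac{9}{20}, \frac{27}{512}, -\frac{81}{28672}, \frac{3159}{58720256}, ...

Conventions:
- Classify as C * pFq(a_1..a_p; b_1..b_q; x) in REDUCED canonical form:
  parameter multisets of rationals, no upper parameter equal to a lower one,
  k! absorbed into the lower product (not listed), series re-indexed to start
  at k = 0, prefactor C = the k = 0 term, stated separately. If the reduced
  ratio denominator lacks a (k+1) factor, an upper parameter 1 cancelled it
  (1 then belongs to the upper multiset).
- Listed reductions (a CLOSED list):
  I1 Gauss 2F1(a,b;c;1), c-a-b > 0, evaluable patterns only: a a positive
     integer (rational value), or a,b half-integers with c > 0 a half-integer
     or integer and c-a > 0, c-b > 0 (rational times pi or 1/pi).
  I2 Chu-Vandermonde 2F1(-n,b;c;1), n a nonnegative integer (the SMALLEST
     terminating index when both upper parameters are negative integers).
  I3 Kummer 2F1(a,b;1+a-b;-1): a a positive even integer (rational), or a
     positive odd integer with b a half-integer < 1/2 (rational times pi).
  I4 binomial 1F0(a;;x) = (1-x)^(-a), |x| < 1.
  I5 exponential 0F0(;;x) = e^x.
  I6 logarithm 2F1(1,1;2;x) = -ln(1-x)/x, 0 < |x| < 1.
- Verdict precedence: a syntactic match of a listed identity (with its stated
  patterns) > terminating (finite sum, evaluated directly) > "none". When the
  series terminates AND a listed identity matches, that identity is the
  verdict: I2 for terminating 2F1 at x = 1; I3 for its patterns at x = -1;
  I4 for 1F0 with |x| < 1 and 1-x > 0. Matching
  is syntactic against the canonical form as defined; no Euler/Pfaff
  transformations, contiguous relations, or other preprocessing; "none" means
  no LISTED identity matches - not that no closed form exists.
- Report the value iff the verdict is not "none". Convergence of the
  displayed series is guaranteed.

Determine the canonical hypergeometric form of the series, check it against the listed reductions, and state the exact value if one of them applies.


Reduced: x = \frac{3}{4}, 2F2, upper = {-4, \frac{1}{4}}, lower = {1, 5}, C = 3. Verdict: terminating. With -4 upstairs the series is a 5-term polynomial sum; evaluated term by term. Sum: \frac{109050357}{41943040}.

Key step: t_0 being 3, the running product (prefactor 3) telescopes to a rising factorial.
Ratio: r(k) = \frac{3}{4} * (k-4) (k+\frac{1}{4}) / [(k+1) (k+5) (k+1)] ; factor over Q: parameters, x = \frac{3}{4}, and C = 3.


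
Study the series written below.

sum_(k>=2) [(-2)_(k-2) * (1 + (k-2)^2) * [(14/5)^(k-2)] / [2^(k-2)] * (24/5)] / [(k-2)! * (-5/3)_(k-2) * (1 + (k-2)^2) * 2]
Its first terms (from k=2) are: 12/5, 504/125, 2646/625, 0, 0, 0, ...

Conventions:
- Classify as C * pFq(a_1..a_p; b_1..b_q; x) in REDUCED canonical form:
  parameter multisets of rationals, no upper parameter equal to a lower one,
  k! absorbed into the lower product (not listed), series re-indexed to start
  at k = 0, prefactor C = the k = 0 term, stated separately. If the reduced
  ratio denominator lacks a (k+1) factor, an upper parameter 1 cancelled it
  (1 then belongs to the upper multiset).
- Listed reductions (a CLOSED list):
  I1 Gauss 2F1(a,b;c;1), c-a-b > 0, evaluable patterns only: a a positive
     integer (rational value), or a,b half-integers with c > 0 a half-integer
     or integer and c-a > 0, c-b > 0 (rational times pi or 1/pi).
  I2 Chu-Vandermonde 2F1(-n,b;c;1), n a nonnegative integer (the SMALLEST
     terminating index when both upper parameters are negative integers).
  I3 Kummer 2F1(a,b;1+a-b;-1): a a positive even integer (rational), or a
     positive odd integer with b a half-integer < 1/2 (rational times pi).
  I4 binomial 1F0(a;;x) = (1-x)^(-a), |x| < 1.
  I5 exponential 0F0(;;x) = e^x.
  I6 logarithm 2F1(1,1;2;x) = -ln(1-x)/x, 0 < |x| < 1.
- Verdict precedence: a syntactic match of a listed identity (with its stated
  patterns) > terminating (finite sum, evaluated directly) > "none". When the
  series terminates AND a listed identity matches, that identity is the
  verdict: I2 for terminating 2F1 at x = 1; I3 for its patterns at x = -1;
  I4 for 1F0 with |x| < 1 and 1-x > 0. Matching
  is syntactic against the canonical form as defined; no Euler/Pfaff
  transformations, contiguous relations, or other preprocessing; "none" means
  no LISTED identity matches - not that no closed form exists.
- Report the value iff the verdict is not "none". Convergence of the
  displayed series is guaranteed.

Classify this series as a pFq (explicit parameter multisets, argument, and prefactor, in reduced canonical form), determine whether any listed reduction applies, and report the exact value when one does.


At argument 7/5: a 1F1 with upper {-2}, lower {-5/3}, scaled by C = 12/5. Verdict: terminating - no listed pattern fits, but -2 in the upper list cuts the series at k = 2; direct evaluation. Sum: 6666/625.

Key observation: x = (7/5) and the factor k^2 + 1 cancels (top and bottom), leaving C = 12/5, x = 7/5.
Adjacent-term ratio: r(k) = (7/5) * (k-2) / [(k-5/3) (k+1)] ; factor over Q: parameters, x = (7/5), and C = 12/5.


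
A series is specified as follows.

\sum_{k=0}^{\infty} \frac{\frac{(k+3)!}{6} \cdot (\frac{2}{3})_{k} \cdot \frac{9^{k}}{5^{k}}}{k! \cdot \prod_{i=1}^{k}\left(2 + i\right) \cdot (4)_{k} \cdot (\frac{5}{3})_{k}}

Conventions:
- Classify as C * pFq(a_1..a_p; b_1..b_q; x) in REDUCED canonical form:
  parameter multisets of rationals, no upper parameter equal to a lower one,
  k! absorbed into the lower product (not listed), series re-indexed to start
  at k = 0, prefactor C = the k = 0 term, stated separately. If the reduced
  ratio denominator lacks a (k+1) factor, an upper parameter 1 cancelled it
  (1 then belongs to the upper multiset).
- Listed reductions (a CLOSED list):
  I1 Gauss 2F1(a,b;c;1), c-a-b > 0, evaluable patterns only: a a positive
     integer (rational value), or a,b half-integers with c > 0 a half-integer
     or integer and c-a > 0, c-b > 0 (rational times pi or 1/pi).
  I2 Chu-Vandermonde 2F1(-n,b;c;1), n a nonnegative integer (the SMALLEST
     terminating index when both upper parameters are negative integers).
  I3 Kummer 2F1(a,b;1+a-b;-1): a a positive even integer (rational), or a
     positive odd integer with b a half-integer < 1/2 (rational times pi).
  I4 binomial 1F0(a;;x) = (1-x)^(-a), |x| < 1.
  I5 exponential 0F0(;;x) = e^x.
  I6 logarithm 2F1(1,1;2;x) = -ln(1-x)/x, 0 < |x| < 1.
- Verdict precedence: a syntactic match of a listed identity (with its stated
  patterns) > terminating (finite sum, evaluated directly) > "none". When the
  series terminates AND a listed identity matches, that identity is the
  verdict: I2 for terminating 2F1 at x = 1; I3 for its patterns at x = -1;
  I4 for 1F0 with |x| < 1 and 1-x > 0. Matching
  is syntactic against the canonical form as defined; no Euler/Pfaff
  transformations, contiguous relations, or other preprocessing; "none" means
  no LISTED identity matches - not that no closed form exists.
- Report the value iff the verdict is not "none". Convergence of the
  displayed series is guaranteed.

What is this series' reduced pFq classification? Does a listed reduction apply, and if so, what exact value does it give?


Classification (C = 1): 1F2 with upper {\frac{2}{3}}, lower {\frac{5}{3}, 3}, argument x = \frac{9}{5}. Verdict: none. A 1F2 with upper {\frac{2}{3}} fits none of I1-I6 at x = \frac{9}{5}; the sum runs forever.

Key observation: t_0 = 1 here, and the parameter 4 appears in both the upper and lower lists and cancels.
Step ratio: r(k) = \frac{9}{5} * (k+\frac{2}{3}) / [(k+\frac{5}{3}) (k+3) (k+1)] - rational in k, leading ratio \frac{9}{5}; with t_0 = 1, classification follows.


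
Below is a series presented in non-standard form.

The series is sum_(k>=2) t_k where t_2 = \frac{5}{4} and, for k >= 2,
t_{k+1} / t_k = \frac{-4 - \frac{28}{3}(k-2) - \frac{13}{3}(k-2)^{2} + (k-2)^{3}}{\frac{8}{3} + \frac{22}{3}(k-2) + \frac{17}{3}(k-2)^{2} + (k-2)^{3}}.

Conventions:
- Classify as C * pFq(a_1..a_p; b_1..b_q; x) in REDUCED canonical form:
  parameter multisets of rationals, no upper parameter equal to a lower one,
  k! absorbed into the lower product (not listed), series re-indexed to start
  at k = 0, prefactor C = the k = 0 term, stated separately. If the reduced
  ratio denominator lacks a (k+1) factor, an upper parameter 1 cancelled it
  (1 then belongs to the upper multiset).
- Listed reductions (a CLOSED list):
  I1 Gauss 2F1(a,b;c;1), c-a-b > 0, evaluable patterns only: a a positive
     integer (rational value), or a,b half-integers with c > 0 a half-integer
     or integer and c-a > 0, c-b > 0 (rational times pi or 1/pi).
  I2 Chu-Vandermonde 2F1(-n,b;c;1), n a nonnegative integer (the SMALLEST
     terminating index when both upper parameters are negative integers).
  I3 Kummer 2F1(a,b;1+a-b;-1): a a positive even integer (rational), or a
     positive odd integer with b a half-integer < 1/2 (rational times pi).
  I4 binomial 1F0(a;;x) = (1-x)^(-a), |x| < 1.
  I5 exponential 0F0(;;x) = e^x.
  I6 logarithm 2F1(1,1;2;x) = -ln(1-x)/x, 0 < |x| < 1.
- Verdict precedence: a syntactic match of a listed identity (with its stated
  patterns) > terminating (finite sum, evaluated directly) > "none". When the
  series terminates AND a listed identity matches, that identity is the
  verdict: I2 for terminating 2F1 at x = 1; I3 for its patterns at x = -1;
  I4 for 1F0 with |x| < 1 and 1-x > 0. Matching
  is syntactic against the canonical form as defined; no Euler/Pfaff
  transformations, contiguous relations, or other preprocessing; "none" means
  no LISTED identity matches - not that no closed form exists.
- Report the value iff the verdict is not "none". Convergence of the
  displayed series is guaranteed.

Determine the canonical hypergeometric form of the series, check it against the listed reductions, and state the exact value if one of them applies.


The series (x = 1) is 2F1: upper {-6, 1}, lower {4}, prefactor \frac{5}{4}. Verdict: the Chu-Vandermonde identity I2 fires (terminating 2F1 at x = 1 with n = 6, b = 1, c = 4). Hence: \frac{5}{12}.

Key observation: t_0 being \frac{5}{4}, factor the ratio over Q (C = 5/4, x = 1): negated roots = parameters.
Consecutive-term ratio: r(k) = 1 * (k-6) (k+1) / [(k+4) (k+1)] - rational in k, leading ratio 1; with t_0 = \frac{5}{4}, classification follows.


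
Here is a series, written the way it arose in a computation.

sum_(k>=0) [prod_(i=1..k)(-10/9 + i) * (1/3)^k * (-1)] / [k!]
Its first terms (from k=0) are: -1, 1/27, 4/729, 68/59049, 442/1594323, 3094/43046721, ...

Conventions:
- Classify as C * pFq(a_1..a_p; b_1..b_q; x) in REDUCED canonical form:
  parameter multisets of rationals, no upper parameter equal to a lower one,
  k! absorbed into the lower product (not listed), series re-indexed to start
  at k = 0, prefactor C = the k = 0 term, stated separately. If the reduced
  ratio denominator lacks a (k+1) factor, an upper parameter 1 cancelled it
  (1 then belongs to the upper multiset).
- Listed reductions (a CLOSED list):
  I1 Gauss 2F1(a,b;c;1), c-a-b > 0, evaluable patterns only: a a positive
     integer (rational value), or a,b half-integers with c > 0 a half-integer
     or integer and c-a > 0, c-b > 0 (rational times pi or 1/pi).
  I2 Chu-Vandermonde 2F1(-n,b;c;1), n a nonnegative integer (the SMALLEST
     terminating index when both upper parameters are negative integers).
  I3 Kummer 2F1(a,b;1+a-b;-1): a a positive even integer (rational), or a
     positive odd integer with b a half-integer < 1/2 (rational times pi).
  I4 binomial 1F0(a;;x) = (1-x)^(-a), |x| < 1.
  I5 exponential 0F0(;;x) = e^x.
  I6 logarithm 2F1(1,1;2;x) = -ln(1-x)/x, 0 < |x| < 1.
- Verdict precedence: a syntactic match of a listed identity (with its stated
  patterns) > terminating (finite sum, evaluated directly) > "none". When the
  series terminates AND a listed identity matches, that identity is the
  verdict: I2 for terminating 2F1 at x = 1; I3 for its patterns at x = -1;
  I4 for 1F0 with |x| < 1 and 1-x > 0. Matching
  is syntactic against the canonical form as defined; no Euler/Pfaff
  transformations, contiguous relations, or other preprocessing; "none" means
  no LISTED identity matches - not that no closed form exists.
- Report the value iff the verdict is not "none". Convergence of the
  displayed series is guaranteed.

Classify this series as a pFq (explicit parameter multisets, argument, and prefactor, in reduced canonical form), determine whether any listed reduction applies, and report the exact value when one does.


First insight: t_0 = -1 here, and the running product (prefactor -1) telescopes to a rising factorial.
Ratio: r(k) = (1/3) * (k-1/9) / [(k+1)] - rational in k, leading ratio (1/3); with t_0 = -1, classification follows.

Classification (C = -1): 1F0 with upper {-1/9}, lower {-}, argument x = 1/3. Verdict (x = 1/3): binomial (I4) applies (the 1F0 binomial series: exponent 1/9, x = 1/3). Hence: (-1) * (2/3)^(1/9).
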